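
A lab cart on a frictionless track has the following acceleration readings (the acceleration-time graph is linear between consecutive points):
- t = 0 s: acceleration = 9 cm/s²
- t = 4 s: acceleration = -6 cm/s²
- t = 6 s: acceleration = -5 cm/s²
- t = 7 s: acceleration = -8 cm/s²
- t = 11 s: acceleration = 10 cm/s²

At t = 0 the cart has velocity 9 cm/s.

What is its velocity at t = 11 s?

Δv equals the area under the a-t graph; then v = v₀ + Δv.
0–4 s: ½(9 + -6)(4) = 6 cm/s
4–6 s: ½(-6 + -5)(2) = -11 cm/s
6–7 s: ½(-5 + -8)(1) = -6.5 cm/s
7–11 s: ½(-8 + 10)(4) = 4 cm/s
Δv = -7.5 cm/s, so v(11) = 9 + (-7.5) = 1.5 cm/s.

1.5 cm/s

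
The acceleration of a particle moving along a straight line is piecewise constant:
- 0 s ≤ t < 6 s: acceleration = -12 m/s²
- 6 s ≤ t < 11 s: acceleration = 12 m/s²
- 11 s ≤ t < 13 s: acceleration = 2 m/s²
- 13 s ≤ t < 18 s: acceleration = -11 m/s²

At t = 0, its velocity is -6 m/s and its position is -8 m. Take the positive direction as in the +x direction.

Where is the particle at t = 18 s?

On each constant-a segment, Δv = aΔt and Δx = v₀Δt + ½aΔt²; chain segment to segment.
0–6 s: v starts -6 m/s; Δx = -6·6 + ½·-12·6² = -252 m; v ends -78 m/s.
6–11 s: v starts -78 m/s; Δx = -78·5 + ½·12·5² = -240 m; v ends -18 m/s.
11–13 s: v starts -18 m/s; Δx = -18·2 + ½·2·2² = -32 m; v ends -14 m/s.
13–18 s: v starts -14 m/s; Δx = -14·5 + ½·-11·5² = -207.5 m; v ends -69 m/s.
x(18) = -8 + Σ Δx = -739.5 m.

-739.5 m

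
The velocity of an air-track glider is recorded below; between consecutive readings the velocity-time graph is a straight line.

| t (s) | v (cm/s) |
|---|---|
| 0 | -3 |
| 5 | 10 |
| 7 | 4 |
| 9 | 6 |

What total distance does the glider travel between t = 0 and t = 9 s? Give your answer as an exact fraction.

Distance (not displacement) is the total path length: add the absolute areas under v-t.
0–5 s: v = 0 at t = 15/13 s; triangle areas 45/26 + 250/13 = 545/26 cm
5–7 s: |½(10 + 4)(2)| = 14 cm
7–9 s: |½(4 + 6)(2)| = 10 cm
Total distance = 1169/26 cm

1169/26 cm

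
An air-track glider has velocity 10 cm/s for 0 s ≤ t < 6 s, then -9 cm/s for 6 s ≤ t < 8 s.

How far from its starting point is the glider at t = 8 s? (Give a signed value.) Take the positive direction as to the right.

42 cm

Displacement is the signed area under the v-t curve.
0–6 s: 10 × 6 = 60 cm
6–8 s: -9 × 2 = -18 cm
Net displacement = 42 cm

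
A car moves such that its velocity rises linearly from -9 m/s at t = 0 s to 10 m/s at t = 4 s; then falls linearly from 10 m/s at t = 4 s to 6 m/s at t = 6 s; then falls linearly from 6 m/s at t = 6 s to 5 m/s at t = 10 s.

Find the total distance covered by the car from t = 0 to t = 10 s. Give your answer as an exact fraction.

1084/19 m

Total distance travelled is ∫|v| dt — sum the magnitudes of each area piece.
0–4 s: v = 0 at t = 36/19 s; triangle areas 162/19 + 200/19 = 362/19 m
4–6 s: |½(10 + 6)(2)| = 16 m
6–10 s: |½(6 + 5)(4)| = 22 m
Total distance = 1084/19 m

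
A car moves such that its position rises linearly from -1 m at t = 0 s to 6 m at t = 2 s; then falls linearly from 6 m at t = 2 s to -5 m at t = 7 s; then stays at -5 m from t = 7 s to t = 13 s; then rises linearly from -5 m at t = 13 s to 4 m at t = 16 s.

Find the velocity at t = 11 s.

0 m/s

Velocity is the slope of the x-t graph on 7–13 s: (-5 − -5)/(13 − 7) = 0 m/s.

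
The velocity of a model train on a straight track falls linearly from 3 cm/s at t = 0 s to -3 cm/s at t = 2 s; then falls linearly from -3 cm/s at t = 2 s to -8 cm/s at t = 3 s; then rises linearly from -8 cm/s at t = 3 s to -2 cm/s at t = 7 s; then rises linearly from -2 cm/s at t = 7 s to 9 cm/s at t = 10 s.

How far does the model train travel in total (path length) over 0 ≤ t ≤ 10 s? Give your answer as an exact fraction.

Distance (not displacement) is the total path length: add the absolute areas under v-t.
0–2 s: v = 0 at t = 1 s; triangle areas 1.5 + 1.5 = 3 cm
2–3 s: |½(-3 + -8)(1)| = 5.5 cm
3–7 s: |½(-8 + -2)(4)| = 20 cm
7–10 s: v = 0 at t = 83/11 s; triangle areas 6/11 + 243/22 = 255/22 cm
Total distance = 441/11 cm

441/11 cm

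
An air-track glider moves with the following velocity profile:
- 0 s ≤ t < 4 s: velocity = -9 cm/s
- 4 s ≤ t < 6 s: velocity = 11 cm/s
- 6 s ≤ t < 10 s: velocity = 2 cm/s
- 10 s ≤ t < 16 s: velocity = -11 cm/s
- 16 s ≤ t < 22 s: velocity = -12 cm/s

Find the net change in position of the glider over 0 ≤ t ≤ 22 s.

-144 cm

Displacement is the signed area under the v-t curve.
0–4 s: -9 × 4 = -36 cm
4–6 s: 11 × 2 = 22 cm
6–10 s: 2 × 4 = 8 cm
10–16 s: -11 × 6 = -66 cm
16–22 s: -12 × 6 = -72 cm
Net displacement = -144 cm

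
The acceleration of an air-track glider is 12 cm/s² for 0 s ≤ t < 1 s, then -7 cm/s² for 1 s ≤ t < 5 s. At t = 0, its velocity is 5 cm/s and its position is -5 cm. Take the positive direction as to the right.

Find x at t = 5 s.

On each constant-a segment, Δv = aΔt and Δx = v₀Δt + ½aΔt²; chain segment to segment.
0–1 s: v starts 5 cm/s; Δx = 5·1 + ½·12·1² = 11 cm; v ends 17 cm/s.
1–5 s: v starts 17 cm/s; Δx = 17·4 + ½·-7·4² = 12 cm; v ends -11 cm/s.
x(5) = -5 + Σ Δx = 18 cm.

18 cm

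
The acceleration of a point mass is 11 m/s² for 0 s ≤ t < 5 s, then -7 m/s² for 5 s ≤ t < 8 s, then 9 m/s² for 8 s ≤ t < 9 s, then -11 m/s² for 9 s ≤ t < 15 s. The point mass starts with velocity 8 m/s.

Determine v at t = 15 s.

-15 m/s

Δv equals the area under the a-t graph; then v = v₀ + Δv.
0–5 s: 11 × 5 = 55 m/s
5–8 s: -7 × 3 = -21 m/s
8–9 s: 9 × 1 = 9 m/s
9–15 s: -11 × 6 = -66 m/s
Δv = -23 m/s, so v(15) = 8 + (-23) = -15 m/s.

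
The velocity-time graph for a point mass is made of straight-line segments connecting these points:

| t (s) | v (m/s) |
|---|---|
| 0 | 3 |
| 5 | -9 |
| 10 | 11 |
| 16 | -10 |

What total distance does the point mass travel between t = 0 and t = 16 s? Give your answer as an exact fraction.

Distance (not displacement) is the total path length: add the absolute areas under v-t.
0–5 s: v = 0 at t = 1.25 s; triangle areas 1.875 + 16.875 = 18.75 m
5–10 s: v = 0 at t = 7.25 s; triangle areas 10.125 + 15.125 = 25.25 m
10–16 s: v = 0 at t = 92/7 s; triangle areas 121/7 + 100/7 = 221/7 m
Total distance = 529/7 m

529/7 m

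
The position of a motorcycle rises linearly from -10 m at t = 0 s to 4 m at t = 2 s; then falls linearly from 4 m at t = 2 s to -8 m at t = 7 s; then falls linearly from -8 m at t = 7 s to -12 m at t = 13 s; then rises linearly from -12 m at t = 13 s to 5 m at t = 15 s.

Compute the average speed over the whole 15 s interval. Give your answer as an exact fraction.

47/15 m/s

Average speed = (total path length)/(elapsed time); on a piecewise-linear x-t graph the path length is Σ|Δx|.
0–2 s: |Δx| = |4 − -10| = 14 m
2–7 s: |Δx| = |-8 − 4| = 12 m
7–13 s: |Δx| = |-12 − -8| = 4 m
13–15 s: |Δx| = |5 − -12| = 17 m
Total path = 47 m; average speed = 47/15 = 47/15 m/s.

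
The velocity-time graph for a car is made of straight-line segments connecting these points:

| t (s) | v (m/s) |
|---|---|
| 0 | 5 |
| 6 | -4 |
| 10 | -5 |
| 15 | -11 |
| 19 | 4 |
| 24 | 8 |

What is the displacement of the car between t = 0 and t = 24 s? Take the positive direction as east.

-39 m

Displacement is the signed area under the v-t curve.
0–6 s: ½(5 + -4)(6) = 3 m
6–10 s: ½(-4 + -5)(4) = -18 m
10–15 s: ½(-5 + -11)(5) = -40 m
15–19 s: ½(-11 + 4)(4) = -14 m
19–24 s: ½(4 + 8)(5) = 30 m
Net displacement = -39 m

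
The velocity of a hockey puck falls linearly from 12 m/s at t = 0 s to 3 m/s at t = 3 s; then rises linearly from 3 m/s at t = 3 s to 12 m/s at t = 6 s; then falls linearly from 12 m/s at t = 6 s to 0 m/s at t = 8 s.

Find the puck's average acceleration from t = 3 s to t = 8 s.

-0.6 m/s²

Average acceleration = Δv/Δt = (0 − 3)/(8 − 3) = -0.6 m/s².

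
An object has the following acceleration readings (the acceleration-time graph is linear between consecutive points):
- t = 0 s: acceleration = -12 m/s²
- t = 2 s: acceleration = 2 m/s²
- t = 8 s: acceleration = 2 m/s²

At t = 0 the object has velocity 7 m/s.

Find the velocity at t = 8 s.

9 m/s

Δv equals the area under the a-t graph; then v = v₀ + Δv.
0–2 s: ½(-12 + 2)(2) = -10 m/s
2–8 s: 2 × 6 = 12 m/s
Δv = 2 m/s, so v(8) = 7 + (2) = 9 m/s.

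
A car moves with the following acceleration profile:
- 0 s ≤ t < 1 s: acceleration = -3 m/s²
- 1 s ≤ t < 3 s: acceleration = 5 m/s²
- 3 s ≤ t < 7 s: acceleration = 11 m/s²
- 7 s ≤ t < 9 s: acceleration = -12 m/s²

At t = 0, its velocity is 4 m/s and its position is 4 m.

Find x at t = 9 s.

On each constant-a segment, Δv = aΔt and Δx = v₀Δt + ½aΔt²; chain segment to segment.
0–1 s: v starts 4 m/s; Δx = 4·1 + ½·-3·1² = 2.5 m; v ends 1 m/s.
1–3 s: v starts 1 m/s; Δx = 1·2 + ½·5·2² = 12 m; v ends 11 m/s.
3–7 s: v starts 11 m/s; Δx = 11·4 + ½·11·4² = 132 m; v ends 55 m/s.
7–9 s: v starts 55 m/s; Δx = 55·2 + ½·-12·2² = 86 m; v ends 31 m/s.
x(9) = 4 + Σ Δx = 236.5 m.

236.5 m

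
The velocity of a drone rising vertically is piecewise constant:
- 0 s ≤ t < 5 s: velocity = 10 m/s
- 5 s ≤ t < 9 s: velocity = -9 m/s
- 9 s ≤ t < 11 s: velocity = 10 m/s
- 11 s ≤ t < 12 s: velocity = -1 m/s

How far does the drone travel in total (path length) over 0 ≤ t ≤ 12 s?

Distance (not displacement) is the total path length: add the absolute areas under v-t.
0–5 s: |10| × 5 = 50 m
5–9 s: |-9| × 4 = 36 m
9–11 s: |10| × 2 = 20 m
11–12 s: |-1| × 1 = 1 m
Total distance = 107 m

107 m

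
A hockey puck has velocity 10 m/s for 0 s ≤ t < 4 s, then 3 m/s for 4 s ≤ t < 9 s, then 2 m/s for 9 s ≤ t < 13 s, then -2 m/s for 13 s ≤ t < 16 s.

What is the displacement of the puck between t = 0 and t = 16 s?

57 m

Net displacement equals the area under the velocity-time graph (areas below the axis count negative).
0–4 s: 10 × 4 = 40 m
4–9 s: 3 × 5 = 15 m
9–13 s: 2 × 4 = 8 m
13–16 s: -2 × 3 = -6 m
Net displacement = 57 m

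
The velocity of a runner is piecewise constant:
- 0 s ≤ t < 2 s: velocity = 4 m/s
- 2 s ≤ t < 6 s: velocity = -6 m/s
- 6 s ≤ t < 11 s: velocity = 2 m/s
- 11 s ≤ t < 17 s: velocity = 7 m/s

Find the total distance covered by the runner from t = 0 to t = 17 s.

84 m

Total distance travelled is ∫|v| dt — sum the magnitudes of each area piece.
0–2 s: |4| × 2 = 8 m
2–6 s: |-6| × 4 = 24 m
6–11 s: |2| × 5 = 10 m
11–17 s: |7| × 6 = 42 m
Total distance = 84 m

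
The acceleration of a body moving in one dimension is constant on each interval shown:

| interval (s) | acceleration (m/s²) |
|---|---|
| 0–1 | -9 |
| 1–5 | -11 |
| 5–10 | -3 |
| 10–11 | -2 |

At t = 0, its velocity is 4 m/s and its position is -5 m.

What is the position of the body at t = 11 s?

-461 m

On each constant-a segment, Δv = aΔt and Δx = v₀Δt + ½aΔt²; chain segment to segment.
0–1 s: v starts 4 m/s; Δx = 4·1 + ½·-9·1² = -0.5 m; v ends -5 m/s.
1–5 s: v starts -5 m/s; Δx = -5·4 + ½·-11·4² = -108 m; v ends -49 m/s.
5–10 s: v starts -49 m/s; Δx = -49·5 + ½·-3·5² = -282.5 m; v ends -64 m/s.
10–11 s: v starts -64 m/s; Δx = -64·1 + ½·-2·1² = -65 m; v ends -66 m/s.
x(11) = -5 + Σ Δx = -461 m.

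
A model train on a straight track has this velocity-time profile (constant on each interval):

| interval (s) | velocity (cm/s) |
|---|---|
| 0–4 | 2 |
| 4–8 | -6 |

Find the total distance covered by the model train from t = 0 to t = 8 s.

Total distance travelled is ∫|v| dt — sum the magnitudes of each area piece.
0–4 s: |2| × 4 = 8 cm
4–8 s: |-6| × 4 = 24 cm
Total distance = 32 cm

32 cm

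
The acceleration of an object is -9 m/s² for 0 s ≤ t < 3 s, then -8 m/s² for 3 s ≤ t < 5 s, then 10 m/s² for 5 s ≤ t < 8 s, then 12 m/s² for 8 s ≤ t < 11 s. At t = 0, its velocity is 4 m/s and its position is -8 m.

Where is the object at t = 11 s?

On each constant-a segment, Δv = aΔt and Δx = v₀Δt + ½aΔt²; chain segment to segment.
0–3 s: v starts 4 m/s; Δx = 4·3 + ½·-9·3² = -28.5 m; v ends -23 m/s.
3–5 s: v starts -23 m/s; Δx = -23·2 + ½·-8·2² = -62 m; v ends -39 m/s.
5–8 s: v starts -39 m/s; Δx = -39·3 + ½·10·3² = -72 m; v ends -9 m/s.
8–11 s: v starts -9 m/s; Δx = -9·3 + ½·12·3² = 27 m; v ends 27 m/s.
x(11) = -8 + Σ Δx = -143.5 m.

-143.5 m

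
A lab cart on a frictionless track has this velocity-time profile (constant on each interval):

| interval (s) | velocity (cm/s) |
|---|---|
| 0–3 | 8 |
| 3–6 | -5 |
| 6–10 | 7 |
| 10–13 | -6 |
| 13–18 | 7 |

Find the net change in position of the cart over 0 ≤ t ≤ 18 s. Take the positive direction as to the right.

Net displacement equals the area under the velocity-time graph (areas below the axis count negative).
0–3 s: 8 × 3 = 24 cm
3–6 s: -5 × 3 = -15 cm
6–10 s: 7 × 4 = 28 cm
10–13 s: -6 × 3 = -18 cm
13–18 s: 7 × 5 = 35 cm
Net displacement = 54 cm

54 cm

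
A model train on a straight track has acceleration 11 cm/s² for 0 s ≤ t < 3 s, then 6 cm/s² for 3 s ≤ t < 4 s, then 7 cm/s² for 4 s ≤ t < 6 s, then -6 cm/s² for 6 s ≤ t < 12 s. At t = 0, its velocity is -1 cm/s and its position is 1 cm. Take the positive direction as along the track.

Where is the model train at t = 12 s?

On each constant-a segment, Δv = aΔt and Δx = v₀Δt + ½aΔt²; chain segment to segment.
0–3 s: v starts -1 cm/s; Δx = -1·3 + ½·11·3² = 46.5 cm; v ends 32 cm/s.
3–4 s: v starts 32 cm/s; Δx = 32·1 + ½·6·1² = 35 cm; v ends 38 cm/s.
4–6 s: v starts 38 cm/s; Δx = 38·2 + ½·7·2² = 90 cm; v ends 52 cm/s.
6–12 s: v starts 52 cm/s; Δx = 52·6 + ½·-6·6² = 204 cm; v ends 16 cm/s.
x(12) = 1 + Σ Δx = 376.5 cm.

376.5 cm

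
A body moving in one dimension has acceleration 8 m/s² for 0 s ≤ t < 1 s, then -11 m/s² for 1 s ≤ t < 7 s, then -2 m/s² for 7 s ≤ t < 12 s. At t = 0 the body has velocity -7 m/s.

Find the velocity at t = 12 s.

Δv equals the area under the a-t graph; then v = v₀ + Δv.
0–1 s: 8 × 1 = 8 m/s
1–7 s: -11 × 6 = -66 m/s
7–12 s: -2 × 5 = -10 m/s
Δv = -68 m/s, so v(12) = -7 + (-68) = -75 m/s.

-75 m/s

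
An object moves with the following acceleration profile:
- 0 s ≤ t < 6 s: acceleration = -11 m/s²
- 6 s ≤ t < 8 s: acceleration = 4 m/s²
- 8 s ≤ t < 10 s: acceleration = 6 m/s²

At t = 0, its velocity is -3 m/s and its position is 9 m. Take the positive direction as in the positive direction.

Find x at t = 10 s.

On each constant-a segment, Δv = aΔt and Δx = v₀Δt + ½aΔt²; chain segment to segment.
0–6 s: v starts -3 m/s; Δx = -3·6 + ½·-11·6² = -216 m; v ends -69 m/s.
6–8 s: v starts -69 m/s; Δx = -69·2 + ½·4·2² = -130 m; v ends -61 m/s.
8–10 s: v starts -61 m/s; Δx = -61·2 + ½·6·2² = -110 m; v ends -49 m/s.
x(10) = 9 + Σ Δx = -447 m.

-447 m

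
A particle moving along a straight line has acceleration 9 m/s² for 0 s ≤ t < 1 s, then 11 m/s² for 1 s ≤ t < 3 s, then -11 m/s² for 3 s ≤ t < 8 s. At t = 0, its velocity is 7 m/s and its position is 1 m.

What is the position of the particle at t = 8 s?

On each constant-a segment, Δv = aΔt and Δx = v₀Δt + ½aΔt²; chain segment to segment.
0–1 s: v starts 7 m/s; Δx = 7·1 + ½·9·1² = 11.5 m; v ends 16 m/s.
1–3 s: v starts 16 m/s; Δx = 16·2 + ½·11·2² = 54 m; v ends 38 m/s.
3–8 s: v starts 38 m/s; Δx = 38·5 + ½·-11·5² = 52.5 m; v ends -17 m/s.
x(8) = 1 + Σ Δx = 119 m.

119 m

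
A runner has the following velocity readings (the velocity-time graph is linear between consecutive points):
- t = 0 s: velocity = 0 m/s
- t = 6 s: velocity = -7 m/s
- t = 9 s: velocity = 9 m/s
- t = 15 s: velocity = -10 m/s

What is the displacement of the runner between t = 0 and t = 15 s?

Net displacement equals the area under the velocity-time graph (areas below the axis count negative).
0–6 s: ½(0 + -7)(6) = -21 m
6–9 s: ½(-7 + 9)(3) = 3 m
9–15 s: ½(9 + -10)(6) = -3 m
Net displacement = -21 m

-21 m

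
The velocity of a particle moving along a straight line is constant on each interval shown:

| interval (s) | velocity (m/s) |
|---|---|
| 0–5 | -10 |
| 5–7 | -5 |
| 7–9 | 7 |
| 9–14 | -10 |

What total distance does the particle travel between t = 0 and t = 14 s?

124 m

Distance (not displacement) is the total path length: add the absolute areas under v-t.
0–5 s: |-10| × 5 = 50 m
5–7 s: |-5| × 2 = 10 m
7–9 s: |7| × 2 = 14 m
9–14 s: |-10| × 5 = 50 m
Total distance = 124 m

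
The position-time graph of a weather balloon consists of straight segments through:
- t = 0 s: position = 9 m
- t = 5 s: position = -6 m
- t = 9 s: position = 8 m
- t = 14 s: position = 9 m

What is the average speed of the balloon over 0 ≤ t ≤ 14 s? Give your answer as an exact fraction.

15/7 m/s

Average speed = (total path length)/(elapsed time); on a piecewise-linear x-t graph the path length is Σ|Δx|.
0–5 s: |Δx| = |-6 − 9| = 15 m
5–9 s: |Δx| = |8 − -6| = 14 m
9–14 s: |Δx| = |9 − 8| = 1 m
Total path = 30 m; average speed = 30/14 = 15/7 m/s.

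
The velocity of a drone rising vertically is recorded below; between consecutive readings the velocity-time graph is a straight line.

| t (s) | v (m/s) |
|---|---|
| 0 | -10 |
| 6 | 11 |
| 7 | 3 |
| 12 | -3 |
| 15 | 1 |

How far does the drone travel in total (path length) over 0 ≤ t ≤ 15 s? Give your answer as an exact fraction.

Total distance travelled is ∫|v| dt — sum the magnitudes of each area piece.
0–6 s: v = 0 at t = 20/7 s; triangle areas 100/7 + 121/7 = 221/7 m
6–7 s: |½(11 + 3)(1)| = 7 m
7–12 s: v = 0 at t = 9.5 s; triangle areas 3.75 + 3.75 = 7.5 m
12–15 s: v = 0 at t = 14.25 s; triangle areas 3.375 + 0.375 = 3.75 m
Total distance = 1395/28 m

1395/28 m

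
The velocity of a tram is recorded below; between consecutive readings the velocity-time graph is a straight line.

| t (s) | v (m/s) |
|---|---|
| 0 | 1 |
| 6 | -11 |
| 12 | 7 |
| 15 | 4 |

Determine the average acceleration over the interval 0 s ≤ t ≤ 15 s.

Average acceleration = Δv/Δt = (4 − 1)/(15 − 0) = 0.2 m/s².

0.2 m/s²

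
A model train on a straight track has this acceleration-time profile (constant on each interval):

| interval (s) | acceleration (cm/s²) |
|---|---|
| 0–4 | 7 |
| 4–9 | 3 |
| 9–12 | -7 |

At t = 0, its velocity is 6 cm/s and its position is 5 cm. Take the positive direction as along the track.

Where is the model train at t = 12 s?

408 cm

On each constant-a segment, Δv = aΔt and Δx = v₀Δt + ½aΔt²; chain segment to segment.
0–4 s: v starts 6 cm/s; Δx = 6·4 + ½·7·4² = 80 cm; v ends 34 cm/s.
4–9 s: v starts 34 cm/s; Δx = 34·5 + ½·3·5² = 207.5 cm; v ends 49 cm/s.
9–12 s: v starts 49 cm/s; Δx = 49·3 + ½·-7·3² = 115.5 cm; v ends 28 cm/s.
x(12) = 5 + Σ Δx = 408 cm.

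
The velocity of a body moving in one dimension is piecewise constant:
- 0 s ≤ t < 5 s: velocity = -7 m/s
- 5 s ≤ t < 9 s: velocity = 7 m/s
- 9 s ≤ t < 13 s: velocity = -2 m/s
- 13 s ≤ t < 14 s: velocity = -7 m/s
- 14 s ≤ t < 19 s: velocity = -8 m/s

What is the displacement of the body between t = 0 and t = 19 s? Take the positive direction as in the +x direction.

Displacement is the signed area under the v-t curve.
0–5 s: -7 × 5 = -35 m
5–9 s: 7 × 4 = 28 m
9–13 s: -2 × 4 = -8 m
13–14 s: -7 × 1 = -7 m
14–19 s: -8 × 5 = -40 m
Net displacement = -62 m

-62 m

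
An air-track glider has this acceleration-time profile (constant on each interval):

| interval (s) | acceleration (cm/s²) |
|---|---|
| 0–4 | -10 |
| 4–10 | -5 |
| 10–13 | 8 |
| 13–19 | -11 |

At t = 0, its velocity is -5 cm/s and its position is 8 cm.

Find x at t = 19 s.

-1145 cm

On each constant-a segment, Δv = aΔt and Δx = v₀Δt + ½aΔt²; chain segment to segment.
0–4 s: v starts -5 cm/s; Δx = -5·4 + ½·-10·4² = -100 cm; v ends -45 cm/s.
4–10 s: v starts -45 cm/s; Δx = -45·6 + ½·-5·6² = -360 cm; v ends -75 cm/s.
10–13 s: v starts -75 cm/s; Δx = -75·3 + ½·8·3² = -189 cm; v ends -51 cm/s.
13–19 s: v starts -51 cm/s; Δx = -51·6 + ½·-11·6² = -504 cm; v ends -117 cm/s.
x(19) = 8 + Σ Δx = -1145 cm.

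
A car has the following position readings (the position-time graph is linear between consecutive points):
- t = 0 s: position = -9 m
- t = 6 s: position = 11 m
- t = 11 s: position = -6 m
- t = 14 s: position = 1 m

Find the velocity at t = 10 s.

Velocity is the slope of the x-t graph on 6–11 s: (-6 − 11)/(11 − 6) = -3.4 m/s.

-3.4 m/s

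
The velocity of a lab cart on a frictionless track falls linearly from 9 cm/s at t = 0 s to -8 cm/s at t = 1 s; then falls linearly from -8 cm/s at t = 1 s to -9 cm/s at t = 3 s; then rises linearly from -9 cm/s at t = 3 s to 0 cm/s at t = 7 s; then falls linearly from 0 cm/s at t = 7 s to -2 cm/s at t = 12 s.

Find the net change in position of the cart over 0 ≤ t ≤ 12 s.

Displacement is the signed area under the v-t curve.
0–1 s: ½(9 + -8)(1) = 0.5 cm
1–3 s: ½(-8 + -9)(2) = -17 cm
3–7 s: ½(-9 + 0)(4) = -18 cm
7–12 s: ½(0 + -2)(5) = -5 cm
Net displacement = -39.5 cm

-39.5 cm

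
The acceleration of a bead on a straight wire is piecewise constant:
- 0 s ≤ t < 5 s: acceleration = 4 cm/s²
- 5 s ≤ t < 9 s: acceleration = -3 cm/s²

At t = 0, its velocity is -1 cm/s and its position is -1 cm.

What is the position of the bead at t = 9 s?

96 cm

On each constant-a segment, Δv = aΔt and Δx = v₀Δt + ½aΔt²; chain segment to segment.
0–5 s: v starts -1 cm/s; Δx = -1·5 + ½·4·5² = 45 cm; v ends 19 cm/s.
5–9 s: v starts 19 cm/s; Δx = 19·4 + ½·-3·4² = 52 cm; v ends 7 cm/s.
x(9) = -1 + Σ Δx = 96 cm.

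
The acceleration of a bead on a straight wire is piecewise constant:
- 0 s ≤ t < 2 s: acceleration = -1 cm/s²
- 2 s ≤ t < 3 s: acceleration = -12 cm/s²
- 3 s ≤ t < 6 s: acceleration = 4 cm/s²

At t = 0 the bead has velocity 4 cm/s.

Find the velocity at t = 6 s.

2 cm/s

Δv equals the area under the a-t graph; then v = v₀ + Δv.
0–2 s: -1 × 2 = -2 cm/s
2–3 s: -12 × 1 = -12 cm/s
3–6 s: 4 × 3 = 12 cm/s
Δv = -2 cm/s, so v(6) = 4 + (-2) = 2 cm/s.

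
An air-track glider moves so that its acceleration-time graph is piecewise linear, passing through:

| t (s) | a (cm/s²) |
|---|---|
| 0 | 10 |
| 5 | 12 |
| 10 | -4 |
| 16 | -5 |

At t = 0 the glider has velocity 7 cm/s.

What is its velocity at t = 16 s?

55 cm/s

Δv equals the area under the a-t graph; then v = v₀ + Δv.
0–5 s: ½(10 + 12)(5) = 55 cm/s
5–10 s: ½(12 + -4)(5) = 20 cm/s
10–16 s: ½(-4 + -5)(6) = -27 cm/s
Δv = 48 cm/s, so v(16) = 7 + (48) = 55 cm/s.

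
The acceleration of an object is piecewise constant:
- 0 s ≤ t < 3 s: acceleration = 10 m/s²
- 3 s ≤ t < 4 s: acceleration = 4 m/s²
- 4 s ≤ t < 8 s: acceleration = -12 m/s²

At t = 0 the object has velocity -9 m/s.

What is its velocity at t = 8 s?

Δv equals the area under the a-t graph; then v = v₀ + Δv.
0–3 s: 10 × 3 = 30 m/s
3–4 s: 4 × 1 = 4 m/s
4–8 s: -12 × 4 = -48 m/s
Δv = -14 m/s, so v(8) = -9 + (-14) = -23 m/s.

-23 m/s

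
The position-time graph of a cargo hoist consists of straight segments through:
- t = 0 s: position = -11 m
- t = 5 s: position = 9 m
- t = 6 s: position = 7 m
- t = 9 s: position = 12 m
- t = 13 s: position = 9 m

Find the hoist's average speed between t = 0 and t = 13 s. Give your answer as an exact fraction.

Average speed = (total path length)/(elapsed time); on a piecewise-linear x-t graph the path length is Σ|Δx|.
0–5 s: |Δx| = |9 − -11| = 20 m
5–6 s: |Δx| = |7 − 9| = 2 m
6–9 s: |Δx| = |12 − 7| = 5 m
9–13 s: |Δx| = |9 − 12| = 3 m
Total path = 30 m; average speed = 30/13 = 30/13 m/s.

30/13 m/s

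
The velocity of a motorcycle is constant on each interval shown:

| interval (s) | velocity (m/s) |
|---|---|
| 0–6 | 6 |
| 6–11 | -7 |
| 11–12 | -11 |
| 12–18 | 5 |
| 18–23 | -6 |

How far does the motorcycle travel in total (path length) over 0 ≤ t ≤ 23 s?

Distance (not displacement) is the total path length: add the absolute areas under v-t.
0–6 s: |6| × 6 = 36 m
6–11 s: |-7| × 5 = 35 m
11–12 s: |-11| × 1 = 11 m
12–18 s: |5| × 6 = 30 m
18–23 s: |-6| × 5 = 30 m
Total distance = 142 m

142 m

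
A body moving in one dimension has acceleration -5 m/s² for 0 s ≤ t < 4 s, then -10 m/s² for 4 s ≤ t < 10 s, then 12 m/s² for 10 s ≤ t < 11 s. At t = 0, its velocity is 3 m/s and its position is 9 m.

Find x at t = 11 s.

On each constant-a segment, Δv = aΔt and Δx = v₀Δt + ½aΔt²; chain segment to segment.
0–4 s: v starts 3 m/s; Δx = 3·4 + ½·-5·4² = -28 m; v ends -17 m/s.
4–10 s: v starts -17 m/s; Δx = -17·6 + ½·-10·6² = -282 m; v ends -77 m/s.
10–11 s: v starts -77 m/s; Δx = -77·1 + ½·12·1² = -71 m; v ends -65 m/s.
x(11) = 9 + Σ Δx = -372 m.

-372 m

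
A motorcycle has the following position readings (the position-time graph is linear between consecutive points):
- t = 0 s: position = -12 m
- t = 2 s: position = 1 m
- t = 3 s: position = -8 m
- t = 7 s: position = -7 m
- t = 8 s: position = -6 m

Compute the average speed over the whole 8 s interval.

3 m/s

Average speed = (total path length)/(elapsed time); on a piecewise-linear x-t graph the path length is Σ|Δx|.
0–2 s: |Δx| = |1 − -12| = 13 m
2–3 s: |Δx| = |-8 − 1| = 9 m
3–7 s: |Δx| = |-7 − -8| = 1 m
7–8 s: |Δx| = |-6 − -7| = 1 m
Total path = 24 m; average speed = 24/8 = 3 m/s.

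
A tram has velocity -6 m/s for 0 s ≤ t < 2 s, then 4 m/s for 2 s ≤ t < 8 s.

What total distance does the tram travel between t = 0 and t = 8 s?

36 m

Distance (not displacement) is the total path length: add the absolute areas under v-t.
0–2 s: |-6| × 2 = 12 m
2–8 s: |4| × 6 = 24 m
Total distance = 36 m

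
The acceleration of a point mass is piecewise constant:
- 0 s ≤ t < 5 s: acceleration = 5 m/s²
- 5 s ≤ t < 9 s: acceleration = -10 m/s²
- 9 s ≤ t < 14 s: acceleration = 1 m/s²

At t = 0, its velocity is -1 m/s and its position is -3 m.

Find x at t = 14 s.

3 m

On each constant-a segment, Δv = aΔt and Δx = v₀Δt + ½aΔt²; chain segment to segment.
0–5 s: v starts -1 m/s; Δx = -1·5 + ½·5·5² = 57.5 m; v ends 24 m/s.
5–9 s: v starts 24 m/s; Δx = 24·4 + ½·-10·4² = 16 m; v ends -16 m/s.
9–14 s: v starts -16 m/s; Δx = -16·5 + ½·1·5² = -67.5 m; v ends -11 m/s.
x(14) = -3 + Σ Δx = 3 m.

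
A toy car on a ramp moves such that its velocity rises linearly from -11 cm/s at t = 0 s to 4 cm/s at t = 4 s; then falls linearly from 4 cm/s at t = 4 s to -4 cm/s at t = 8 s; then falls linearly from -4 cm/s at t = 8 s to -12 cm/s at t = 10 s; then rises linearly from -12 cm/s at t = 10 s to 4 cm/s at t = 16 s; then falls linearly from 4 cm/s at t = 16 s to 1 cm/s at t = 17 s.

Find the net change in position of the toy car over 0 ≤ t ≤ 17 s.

Displacement is the signed area under the v-t curve.
0–4 s: ½(-11 + 4)(4) = -14 cm
4–8 s: ½(4 + -4)(4) = 0 cm
8–10 s: ½(-4 + -12)(2) = -16 cm
10–16 s: ½(-12 + 4)(6) = -24 cm
16–17 s: ½(4 + 1)(1) = 2.5 cm
Net displacement = -51.5 cm

-51.5 cm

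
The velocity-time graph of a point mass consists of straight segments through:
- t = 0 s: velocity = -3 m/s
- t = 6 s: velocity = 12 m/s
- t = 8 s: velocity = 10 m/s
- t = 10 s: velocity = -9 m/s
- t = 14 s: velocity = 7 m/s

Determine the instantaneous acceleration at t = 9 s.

-9.5 m/s²

Acceleration is the slope of the v-t graph on 8–10 s: (-9 − 10)/(10 − 8) = -9.5 m/s².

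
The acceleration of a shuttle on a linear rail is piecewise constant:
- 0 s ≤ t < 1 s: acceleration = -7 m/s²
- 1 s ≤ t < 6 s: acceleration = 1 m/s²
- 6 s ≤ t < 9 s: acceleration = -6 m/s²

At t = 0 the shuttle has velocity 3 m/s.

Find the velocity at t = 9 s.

Δv equals the area under the a-t graph; then v = v₀ + Δv.
0–1 s: -7 × 1 = -7 m/s
1–6 s: 1 × 5 = 5 m/s
6–9 s: -6 × 3 = -18 m/s
Δv = -20 m/s, so v(9) = 3 + (-20) = -17 m/s.

-17 m/s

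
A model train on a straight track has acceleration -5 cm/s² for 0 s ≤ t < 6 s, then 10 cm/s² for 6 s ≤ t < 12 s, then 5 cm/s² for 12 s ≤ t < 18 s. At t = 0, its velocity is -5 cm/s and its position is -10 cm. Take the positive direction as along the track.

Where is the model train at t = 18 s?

On each constant-a segment, Δv = aΔt and Δx = v₀Δt + ½aΔt²; chain segment to segment.
0–6 s: v starts -5 cm/s; Δx = -5·6 + ½·-5·6² = -120 cm; v ends -35 cm/s.
6–12 s: v starts -35 cm/s; Δx = -35·6 + ½·10·6² = -30 cm; v ends 25 cm/s.
12–18 s: v starts 25 cm/s; Δx = 25·6 + ½·5·6² = 240 cm; v ends 55 cm/s.
x(18) = -10 + Σ Δx = 80 cm.

80 cm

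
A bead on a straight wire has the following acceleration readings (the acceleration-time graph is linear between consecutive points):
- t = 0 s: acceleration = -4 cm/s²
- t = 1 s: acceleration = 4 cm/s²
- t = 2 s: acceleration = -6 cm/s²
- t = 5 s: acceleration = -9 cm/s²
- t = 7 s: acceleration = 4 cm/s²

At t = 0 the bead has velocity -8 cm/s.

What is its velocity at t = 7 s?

Δv equals the area under the a-t graph; then v = v₀ + Δv.
0–1 s: ½(-4 + 4)(1) = 0 cm/s
1–2 s: ½(4 + -6)(1) = -1 cm/s
2–5 s: ½(-6 + -9)(3) = -22.5 cm/s
5–7 s: ½(-9 + 4)(2) = -5 cm/s
Δv = -28.5 cm/s, so v(7) = -8 + (-28.5) = -36.5 cm/s.

-36.5 cm/s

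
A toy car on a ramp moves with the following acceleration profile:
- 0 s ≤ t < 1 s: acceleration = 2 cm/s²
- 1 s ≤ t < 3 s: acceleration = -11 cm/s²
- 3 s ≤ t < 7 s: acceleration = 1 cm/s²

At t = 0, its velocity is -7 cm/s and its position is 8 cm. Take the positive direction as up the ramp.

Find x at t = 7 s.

-130 cm

On each constant-a segment, Δv = aΔt and Δx = v₀Δt + ½aΔt²; chain segment to segment.
0–1 s: v starts -7 cm/s; Δx = -7·1 + ½·2·1² = -6 cm; v ends -5 cm/s.
1–3 s: v starts -5 cm/s; Δx = -5·2 + ½·-11·2² = -32 cm; v ends -27 cm/s.
3–7 s: v starts -27 cm/s; Δx = -27·4 + ½·1·4² = -100 cm; v ends -23 cm/s.
x(7) = 8 + Σ Δx = -130 cm.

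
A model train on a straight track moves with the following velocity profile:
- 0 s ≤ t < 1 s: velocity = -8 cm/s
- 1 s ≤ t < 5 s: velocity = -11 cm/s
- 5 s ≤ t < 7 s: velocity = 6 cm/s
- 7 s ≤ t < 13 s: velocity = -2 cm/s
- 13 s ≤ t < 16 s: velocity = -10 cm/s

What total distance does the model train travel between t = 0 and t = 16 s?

Total distance travelled is ∫|v| dt — sum the magnitudes of each area piece.
0–1 s: |-8| × 1 = 8 cm
1–5 s: |-11| × 4 = 44 cm
5–7 s: |6| × 2 = 12 cm
7–13 s: |-2| × 6 = 12 cm
13–16 s: |-10| × 3 = 30 cm
Total distance = 106 cm

106 cm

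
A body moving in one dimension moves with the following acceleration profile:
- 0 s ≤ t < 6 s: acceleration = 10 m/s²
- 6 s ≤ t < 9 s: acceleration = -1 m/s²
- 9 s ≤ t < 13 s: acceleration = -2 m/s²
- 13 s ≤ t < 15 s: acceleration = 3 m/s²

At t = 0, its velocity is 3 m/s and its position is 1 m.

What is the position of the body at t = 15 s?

717.5 m

On each constant-a segment, Δv = aΔt and Δx = v₀Δt + ½aΔt²; chain segment to segment.
0–6 s: v starts 3 m/s; Δx = 3·6 + ½·10·6² = 198 m; v ends 63 m/s.
6–9 s: v starts 63 m/s; Δx = 63·3 + ½·-1·3² = 184.5 m; v ends 60 m/s.
9–13 s: v starts 60 m/s; Δx = 60·4 + ½·-2·4² = 224 m; v ends 52 m/s.
13–15 s: v starts 52 m/s; Δx = 52·2 + ½·3·2² = 110 m; v ends 58 m/s.
x(15) = 1 + Σ Δx = 717.5 m.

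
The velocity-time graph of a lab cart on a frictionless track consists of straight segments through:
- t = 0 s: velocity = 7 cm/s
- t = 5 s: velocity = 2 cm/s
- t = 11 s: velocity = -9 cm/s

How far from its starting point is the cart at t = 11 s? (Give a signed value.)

1.5 cm

Net displacement equals the area under the velocity-time graph (areas below the axis count negative).
0–5 s: ½(7 + 2)(5) = 22.5 cm
5–11 s: ½(2 + -9)(6) = -21 cm
Net displacement = 1.5 cm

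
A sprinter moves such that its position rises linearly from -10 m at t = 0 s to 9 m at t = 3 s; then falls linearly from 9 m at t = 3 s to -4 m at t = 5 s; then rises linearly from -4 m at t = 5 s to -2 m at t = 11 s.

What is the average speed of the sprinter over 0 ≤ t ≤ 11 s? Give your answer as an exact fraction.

34/11 m/s

Average speed = (total path length)/(elapsed time); on a piecewise-linear x-t graph the path length is Σ|Δx|.
0–3 s: |Δx| = |9 − -10| = 19 m
3–5 s: |Δx| = |-4 − 9| = 13 m
5–11 s: |Δx| = |-2 − -4| = 2 m
Total path = 34 m; average speed = 34/11 = 34/11 m/s.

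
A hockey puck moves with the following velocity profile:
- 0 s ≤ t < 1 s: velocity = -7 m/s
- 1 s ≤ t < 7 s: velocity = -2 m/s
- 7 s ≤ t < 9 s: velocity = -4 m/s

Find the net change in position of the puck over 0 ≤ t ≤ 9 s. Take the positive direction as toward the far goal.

Displacement is the signed area under the v-t curve.
0–1 s: -7 × 1 = -7 m
1–7 s: -2 × 6 = -12 m
7–9 s: -4 × 2 = -8 m
Net displacement = -27 m

-27 m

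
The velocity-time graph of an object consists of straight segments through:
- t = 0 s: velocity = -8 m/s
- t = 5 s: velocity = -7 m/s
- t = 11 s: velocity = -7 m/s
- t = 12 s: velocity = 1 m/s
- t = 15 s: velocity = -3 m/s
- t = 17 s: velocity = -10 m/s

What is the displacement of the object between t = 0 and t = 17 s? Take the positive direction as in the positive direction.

-98.5 m

Net displacement equals the area under the velocity-time graph (areas below the axis count negative).
0–5 s: ½(-8 + -7)(5) = -37.5 m
5–11 s: -7 × 6 = -42 m
11–12 s: ½(-7 + 1)(1) = -3 m
12–15 s: ½(1 + -3)(3) = -3 m
15–17 s: ½(-3 + -10)(2) = -13 m
Net displacement = -98.5 m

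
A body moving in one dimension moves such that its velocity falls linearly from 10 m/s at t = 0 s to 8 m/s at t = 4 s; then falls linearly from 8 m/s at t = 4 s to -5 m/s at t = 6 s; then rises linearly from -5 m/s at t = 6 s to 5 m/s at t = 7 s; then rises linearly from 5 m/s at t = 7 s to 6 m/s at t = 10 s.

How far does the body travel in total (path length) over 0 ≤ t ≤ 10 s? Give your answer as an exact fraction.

804/13 m

Total distance travelled is ∫|v| dt — sum the magnitudes of each area piece.
0–4 s: |½(10 + 8)(4)| = 36 m
4–6 s: v = 0 at t = 68/13 s; triangle areas 64/13 + 25/13 = 89/13 m
6–7 s: v = 0 at t = 6.5 s; triangle areas 1.25 + 1.25 = 2.5 m
7–10 s: |½(5 + 6)(3)| = 16.5 m
Total distance = 804/13 m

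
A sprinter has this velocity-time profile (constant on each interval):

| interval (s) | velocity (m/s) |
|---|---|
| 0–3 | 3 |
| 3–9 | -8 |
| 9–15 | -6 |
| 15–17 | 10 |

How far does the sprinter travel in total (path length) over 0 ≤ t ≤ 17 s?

Distance (not displacement) is the total path length: add the absolute areas under v-t.
0–3 s: |3| × 3 = 9 m
3–9 s: |-8| × 6 = 48 m
9–15 s: |-6| × 6 = 36 m
15–17 s: |10| × 2 = 20 m
Total distance = 113 m

113 m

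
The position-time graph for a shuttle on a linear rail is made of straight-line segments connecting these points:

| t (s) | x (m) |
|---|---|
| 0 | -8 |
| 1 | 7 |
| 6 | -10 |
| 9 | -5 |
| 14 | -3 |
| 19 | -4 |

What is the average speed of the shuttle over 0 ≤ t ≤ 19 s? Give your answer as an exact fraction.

Average speed = (total path length)/(elapsed time); on a piecewise-linear x-t graph the path length is Σ|Δx|.
0–1 s: |Δx| = |7 − -8| = 15 m
1–6 s: |Δx| = |-10 − 7| = 17 m
6–9 s: |Δx| = |-5 − -10| = 5 m
9–14 s: |Δx| = |-3 − -5| = 2 m
14–19 s: |Δx| = |-4 − -3| = 1 m
Total path = 40 m; average speed = 40/19 = 40/19 m/s.

40/19 m/s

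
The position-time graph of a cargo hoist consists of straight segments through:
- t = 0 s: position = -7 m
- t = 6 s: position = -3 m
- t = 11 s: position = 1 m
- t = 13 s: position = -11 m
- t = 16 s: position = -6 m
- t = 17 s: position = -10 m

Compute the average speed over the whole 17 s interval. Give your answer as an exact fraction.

29/17 m/s

Average speed = (total path length)/(elapsed time); on a piecewise-linear x-t graph the path length is Σ|Δx|.
0–6 s: |Δx| = |-3 − -7| = 4 m
6–11 s: |Δx| = |1 − -3| = 4 m
11–13 s: |Δx| = |-11 − 1| = 12 m
13–16 s: |Δx| = |-6 − -11| = 5 m
16–17 s: |Δx| = |-10 − -6| = 4 m
Total path = 29 m; average speed = 29/17 = 29/17 m/s.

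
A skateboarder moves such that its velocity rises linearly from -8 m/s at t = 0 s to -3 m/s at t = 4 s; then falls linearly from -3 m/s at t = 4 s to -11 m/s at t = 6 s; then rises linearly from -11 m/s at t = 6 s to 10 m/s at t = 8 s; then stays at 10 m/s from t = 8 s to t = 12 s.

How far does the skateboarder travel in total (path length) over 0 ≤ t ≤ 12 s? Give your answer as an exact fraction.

Distance (not displacement) is the total path length: add the absolute areas under v-t.
0–4 s: |½(-8 + -3)(4)| = 22 m
4–6 s: |½(-3 + -11)(2)| = 14 m
6–8 s: v = 0 at t = 148/21 s; triangle areas 121/21 + 100/21 = 221/21 m
8–12 s: |10| × 4 = 40 m
Total distance = 1817/21 m

1817/21 m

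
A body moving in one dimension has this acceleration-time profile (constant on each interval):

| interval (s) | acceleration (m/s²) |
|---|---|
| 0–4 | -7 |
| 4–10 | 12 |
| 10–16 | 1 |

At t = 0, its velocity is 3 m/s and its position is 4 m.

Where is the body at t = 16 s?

On each constant-a segment, Δv = aΔt and Δx = v₀Δt + ½aΔt²; chain segment to segment.
0–4 s: v starts 3 m/s; Δx = 3·4 + ½·-7·4² = -44 m; v ends -25 m/s.
4–10 s: v starts -25 m/s; Δx = -25·6 + ½·12·6² = 66 m; v ends 47 m/s.
10–16 s: v starts 47 m/s; Δx = 47·6 + ½·1·6² = 300 m; v ends 53 m/s.
x(16) = 4 + Σ Δx = 326 m.

326 m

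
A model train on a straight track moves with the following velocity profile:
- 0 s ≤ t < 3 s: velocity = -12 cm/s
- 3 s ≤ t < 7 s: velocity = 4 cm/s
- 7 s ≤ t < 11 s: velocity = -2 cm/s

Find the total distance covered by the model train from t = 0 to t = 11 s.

Distance (not displacement) is the total path length: add the absolute areas under v-t.
0–3 s: |-12| × 3 = 36 cm
3–7 s: |4| × 4 = 16 cm
7–11 s: |-2| × 4 = 8 cm
Total distance = 60 cm

60 cm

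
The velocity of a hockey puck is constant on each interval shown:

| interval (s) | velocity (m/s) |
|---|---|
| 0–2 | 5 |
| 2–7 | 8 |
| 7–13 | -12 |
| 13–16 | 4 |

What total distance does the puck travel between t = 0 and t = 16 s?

134 m

Distance (not displacement) is the total path length: add the absolute areas under v-t.
0–2 s: |5| × 2 = 10 m
2–7 s: |8| × 5 = 40 m
7–13 s: |-12| × 6 = 72 m
13–16 s: |4| × 3 = 12 m
Total distance = 134 m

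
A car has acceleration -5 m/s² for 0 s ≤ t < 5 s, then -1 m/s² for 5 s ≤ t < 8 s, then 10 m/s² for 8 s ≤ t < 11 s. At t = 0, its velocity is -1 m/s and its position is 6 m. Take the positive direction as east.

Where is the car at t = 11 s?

On each constant-a segment, Δv = aΔt and Δx = v₀Δt + ½aΔt²; chain segment to segment.
0–5 s: v starts -1 m/s; Δx = -1·5 + ½·-5·5² = -67.5 m; v ends -26 m/s.
5–8 s: v starts -26 m/s; Δx = -26·3 + ½·-1·3² = -82.5 m; v ends -29 m/s.
8–11 s: v starts -29 m/s; Δx = -29·3 + ½·10·3² = -42 m; v ends 1 m/s.
x(11) = 6 + Σ Δx = -186 m.

-186 m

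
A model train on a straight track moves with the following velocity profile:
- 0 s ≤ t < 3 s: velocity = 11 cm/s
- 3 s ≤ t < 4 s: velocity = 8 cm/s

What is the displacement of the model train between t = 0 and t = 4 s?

41 cm

Net displacement equals the area under the velocity-time graph (areas below the axis count negative).
0–3 s: 11 × 3 = 33 cm
3–4 s: 8 × 1 = 8 cm
Net displacement = 41 cm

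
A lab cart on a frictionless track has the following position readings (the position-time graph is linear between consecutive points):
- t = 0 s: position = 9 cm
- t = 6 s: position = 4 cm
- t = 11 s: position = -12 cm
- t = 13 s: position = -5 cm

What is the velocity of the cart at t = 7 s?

Velocity is the slope of the x-t graph on 6–11 s: (-12 − 4)/(11 − 6) = -3.2 cm/s.

-3.2 cm/s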